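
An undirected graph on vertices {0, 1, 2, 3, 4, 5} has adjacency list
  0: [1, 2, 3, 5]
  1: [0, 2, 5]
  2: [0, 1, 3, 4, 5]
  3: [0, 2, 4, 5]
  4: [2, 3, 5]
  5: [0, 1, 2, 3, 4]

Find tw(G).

3

A width-3 tree decomposition is:
Bags: B1 = {0, 1, 2, 5}  B2 = {0, 2, 3, 5}  B3 = {2, 3, 4, 5}
Tree: B1–B2, B2–B3
The largest bag has 4 vertices, giving width 3; this decomposition certifies tw(G) ≤ 3. On the other hand G contains the 4-clique {0, 1, 2, 5}. A clique must lie in a single bag of any decomposition, so no decomposition can have width below 3. The upper and lower bounds meet at 3, so that is the treewidth.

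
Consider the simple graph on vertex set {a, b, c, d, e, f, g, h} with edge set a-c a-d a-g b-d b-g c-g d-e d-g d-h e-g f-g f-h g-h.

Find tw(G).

2

A width-2 tree decomposition is:
Bags: B1 = {b, d, g}  B2 = {a, d, g}  B3 = {d, e, g}  B4 = {a, c, g}  B5 = {d, g, h}  B6 = {f, g, h}
Tree: B1–B2, B1–B3, B2–B4, B3–B5, B5–B6
Each bag holds 3 vertices, so the decomposition has width 2, which upper-bounds the treewidth. For the lower bound, the 3 vertices {d, e, g} are pairwise adjacent, and any tree decomposition puts a clique entirely inside one bag — forcing width ≥ 2. Combining the bounds, tw(G) = 2.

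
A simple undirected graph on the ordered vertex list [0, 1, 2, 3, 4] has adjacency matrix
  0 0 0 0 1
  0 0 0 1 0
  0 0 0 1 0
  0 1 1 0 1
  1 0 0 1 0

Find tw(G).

A width-1 tree decomposition is:
Bags: B1 = {1, 3}  B2 = {3, 4}  B3 = {0, 4}  B4 = {2, 3}
Tree: B1–B2, B2–B3, B2–B4
Every bag has size at most 2, so the width is 2 − 1 = 1 and tw(G) ≤ 1. Since G has at least one edge (e.g. 1–3), it is not an edgeless graph, so tw(G) ≥ 1. The upper and lower bounds meet at 1, so that is the treewidth.

1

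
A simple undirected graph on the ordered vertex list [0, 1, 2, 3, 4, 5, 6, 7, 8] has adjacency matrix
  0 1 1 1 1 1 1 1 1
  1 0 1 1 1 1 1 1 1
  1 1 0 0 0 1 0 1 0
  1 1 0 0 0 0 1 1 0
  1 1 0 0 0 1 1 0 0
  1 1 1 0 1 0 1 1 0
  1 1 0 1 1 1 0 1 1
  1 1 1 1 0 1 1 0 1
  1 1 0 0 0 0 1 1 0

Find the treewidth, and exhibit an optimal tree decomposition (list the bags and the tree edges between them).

Treewidth 4.
One such decomposition:
Bags: B1 = {0, 1, 4, 5, 6}  B2 = {0, 1, 5, 6, 7}  B3 = {0, 1, 2, 5, 7}  B4 = {0, 1, 3, 6, 7}  B5 = {0, 1, 6, 7, 8}
Tree: B1–B2, B2–B3, B2–B4, B2–B5

Every bag has size at most 5, so the width is 5 − 1 = 4 and tw(G) ≤ 4. For the lower bound, the 5 vertices {0, 1, 2, 5, 7} are pairwise adjacent, and any tree decomposition puts a clique entirely inside one bag — forcing width ≥ 4. Therefore the treewidth is 4.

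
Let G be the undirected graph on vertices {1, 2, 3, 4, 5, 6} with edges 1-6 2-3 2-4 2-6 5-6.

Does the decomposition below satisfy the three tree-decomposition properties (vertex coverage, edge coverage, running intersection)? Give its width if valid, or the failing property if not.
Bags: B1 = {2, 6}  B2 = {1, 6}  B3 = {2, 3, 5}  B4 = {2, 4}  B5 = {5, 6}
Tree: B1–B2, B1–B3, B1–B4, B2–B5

No — bags containing vertex 5 are not connected in the tree.

A tree decomposition must satisfy three properties: every vertex lies in some bag; for every edge, both endpoints lie together in some bag; and for every vertex, the bags containing it form a connected subtree. Here bags containing vertex 5 are not connected in the tree, so the decomposition is invalid.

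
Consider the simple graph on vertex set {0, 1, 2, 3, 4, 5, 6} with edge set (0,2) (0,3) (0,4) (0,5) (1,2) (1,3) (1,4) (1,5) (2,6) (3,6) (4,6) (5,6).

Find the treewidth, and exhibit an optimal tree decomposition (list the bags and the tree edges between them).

Every bag has size at most 4, so the width is 4 − 1 = 3 and tw(G) ≤ 3. For the lower bound: the 4 vertex sets {2,6}, {1,5}, {0}, {3} are disjoint, each induces a connected subgraph, and every pair is joined by at least one edge of G. Contracting each set to a single vertex therefore yields K_{4} as a minor, and since treewidth is minor-monotone, tw(G) ≥ tw(K_{4}) = 3. The upper and lower bounds meet at 3, so that is the treewidth.

Treewidth 3.
One such decomposition:
Bags: B1 = {0, 1, 2, 6}  B2 = {0, 1, 5, 6}  B3 = {0, 1, 3, 6}  B4 = {0, 1, 4, 6}
Tree: B1–B2, B2–B3, B3–B4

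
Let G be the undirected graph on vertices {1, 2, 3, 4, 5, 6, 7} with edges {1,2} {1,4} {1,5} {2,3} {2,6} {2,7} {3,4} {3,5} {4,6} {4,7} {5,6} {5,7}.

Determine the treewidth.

3

A width-3 tree decomposition is:
Bags: B1 = {2, 4, 5, 6}  B2 = {2, 3, 4, 5}  B3 = {1, 2, 4, 5}  B4 = {2, 4, 5, 7}
Tree: B1–B2, B2–B3, B3–B4
The largest bag has 4 vertices, giving width 3; this decomposition certifies tw(G) ≤ 3. For the lower bound: the 4 vertex sets {4,6}, {2,3}, {5}, {1} are disjoint, each induces a connected subgraph, and every pair is joined by at least one edge of G. Contracting each set to a single vertex therefore yields K_{4} as a minor, and since treewidth is minor-monotone, tw(G) ≥ tw(K_{4}) = 3. The upper and lower bounds meet at 3, so that is the treewidth.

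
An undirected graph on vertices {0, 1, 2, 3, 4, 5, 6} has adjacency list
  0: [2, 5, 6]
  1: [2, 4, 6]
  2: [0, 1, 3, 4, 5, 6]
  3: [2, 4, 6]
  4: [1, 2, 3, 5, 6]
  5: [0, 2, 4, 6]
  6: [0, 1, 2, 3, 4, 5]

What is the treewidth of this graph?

A width-3 tree decomposition is:
Bags: B1 = {0, 2, 5, 6}  B2 = {2, 4, 5, 6}  B3 = {2, 3, 4, 6}  B4 = {1, 2, 4, 6}
Tree: B1–B2, B2–B3, B2–B4
The largest bag has 4 vertices, giving width 3; this decomposition certifies tw(G) ≤ 3. For the lower bound, the 4 vertices {0, 2, 5, 6} are pairwise adjacent, and any tree decomposition puts a clique entirely inside one bag — forcing width ≥ 3. Combining the bounds, tw(G) = 3.

3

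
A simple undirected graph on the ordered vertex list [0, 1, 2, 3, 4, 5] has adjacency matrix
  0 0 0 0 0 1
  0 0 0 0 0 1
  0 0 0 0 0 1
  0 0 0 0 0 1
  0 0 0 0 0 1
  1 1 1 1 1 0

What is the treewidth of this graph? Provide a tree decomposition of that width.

The largest bag has 2 vertices, giving width 1; this decomposition certifies tw(G) ≤ 1. G has an edge, so its treewidth is at least 1. The upper and lower bounds meet at 1, so that is the treewidth.

Treewidth 1.
Bags: B1 = {2, 5}  B2 = {1, 5}  B3 = {4, 5}  B4 = {3, 5}  B5 = {0, 5}
Tree: B1–B2, B1–B3, B1–B4, B4–B5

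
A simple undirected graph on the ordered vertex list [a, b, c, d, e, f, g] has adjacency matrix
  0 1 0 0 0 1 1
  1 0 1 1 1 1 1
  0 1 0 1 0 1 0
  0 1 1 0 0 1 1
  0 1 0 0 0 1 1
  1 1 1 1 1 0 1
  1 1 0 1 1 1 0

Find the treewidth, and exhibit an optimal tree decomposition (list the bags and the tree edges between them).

Treewidth 3.
One optimal decomposition is:
Bags: B1 = {b, d, f, g}  B2 = {a, b, f, g}  B3 = {b, e, f, g}  B4 = {b, c, d, f}
Tree: B1–B2, B1–B3, B1–B4

Each bag holds 4 vertices, so the decomposition has width 3, which upper-bounds the treewidth. Conversely, {b, d, f, g} is a clique of size 4, and the vertices of any clique must share a bag in every tree decomposition; so some bag has ≥ 4 vertices and tw(G) ≥ 3. Therefore the treewidth is 3.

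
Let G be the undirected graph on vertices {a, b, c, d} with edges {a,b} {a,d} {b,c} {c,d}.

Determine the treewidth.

2

A width-2 tree decomposition is:
Bags: B1 = {a, b, d}  B2 = {b, c, d}
Tree: B1–B2
The largest bag has 3 vertices, giving width 2; this decomposition certifies tw(G) ≤ 2. Since b–a–d–c–b is a cycle in G, G is not acyclic. Forests are exactly the graphs of treewidth ≤ 1, so tw(G) ≥ 2. Therefore the treewidth is 2.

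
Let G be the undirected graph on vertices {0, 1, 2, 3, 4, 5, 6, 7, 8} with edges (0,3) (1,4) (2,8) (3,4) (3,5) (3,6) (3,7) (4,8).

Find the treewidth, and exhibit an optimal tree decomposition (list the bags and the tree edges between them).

The largest bag has 2 vertices, giving width 1; this decomposition certifies tw(G) ≤ 1. Any graph with an edge has treewidth ≥ 1, and G has the edge 8–4. The upper and lower bounds meet at 1, so that is the treewidth.

Treewidth 1.
One optimal decomposition is:
Bags: B1 = {4, 8}  B2 = {2, 8}  B3 = {1, 4}  B4 = {3, 4}  B5 = {3, 6}  B6 = {3, 5}  B7 = {0, 3}  B8 = {3, 7}
Tree: B1–B2, B1–B3, B3–B4, B4–B5, B5–B6, B5–B7, B6–B8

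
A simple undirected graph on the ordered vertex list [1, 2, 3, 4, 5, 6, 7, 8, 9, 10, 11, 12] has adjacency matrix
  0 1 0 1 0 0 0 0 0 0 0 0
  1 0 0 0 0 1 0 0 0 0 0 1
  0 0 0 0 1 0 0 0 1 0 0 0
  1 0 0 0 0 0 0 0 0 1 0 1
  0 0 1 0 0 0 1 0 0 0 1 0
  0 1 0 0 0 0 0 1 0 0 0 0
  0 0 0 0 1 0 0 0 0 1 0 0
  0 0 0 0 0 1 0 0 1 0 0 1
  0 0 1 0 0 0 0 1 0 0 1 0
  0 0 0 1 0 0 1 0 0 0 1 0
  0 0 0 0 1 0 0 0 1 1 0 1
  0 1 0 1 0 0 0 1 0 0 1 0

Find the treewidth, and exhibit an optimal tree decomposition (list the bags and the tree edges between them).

Each bag holds 4 vertices, so the decomposition has width 3, which upper-bounds the treewidth. For the lower bound: the 4 vertex sets {3,5,7}, {9}, {11}, {4,8,10,12} are disjoint, each induces a connected subgraph, and every pair is joined by at least one edge of G. Contracting each set to a single vertex therefore yields K_{4} as a minor, and since treewidth is minor-monotone, tw(G) ≥ tw(K_{4}) = 3. Therefore the treewidth is 3.

Treewidth 3.
One such decomposition:
Bags: B1 = {3, 5, 7, 9}  B2 = {5, 7, 9, 11}  B3 = {7, 9, 10, 11}  B4 = {8, 9, 10, 11}  B5 = {8, 10, 11, 12}  B6 = {4, 8, 10, 12}  B7 = {4, 6, 8, 12}  B8 = {2, 4, 6, 12}  B9 = {1, 2, 4, 6}
Tree: B1–B2, B2–B3, B3–B4, B4–B5, B5–B6, B6–B7, B7–B8, B8–B9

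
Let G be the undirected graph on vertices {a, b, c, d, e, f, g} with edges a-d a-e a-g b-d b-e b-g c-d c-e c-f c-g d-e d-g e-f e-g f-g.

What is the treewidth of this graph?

A width-3 tree decomposition is:
Bags: B1 = {c, e, f, g}  B2 = {c, d, e, g}  B3 = {b, d, e, g}  B4 = {a, d, e, g}
Tree: B1–B2, B2–B3, B2–B4
The largest bag has 4 vertices, giving width 3; this decomposition certifies tw(G) ≤ 3. For the lower bound, the 4 vertices {c, d, e, g} are pairwise adjacent, and any tree decomposition puts a clique entirely inside one bag — forcing width ≥ 3. Hence tw(G) = 3 exactly.

3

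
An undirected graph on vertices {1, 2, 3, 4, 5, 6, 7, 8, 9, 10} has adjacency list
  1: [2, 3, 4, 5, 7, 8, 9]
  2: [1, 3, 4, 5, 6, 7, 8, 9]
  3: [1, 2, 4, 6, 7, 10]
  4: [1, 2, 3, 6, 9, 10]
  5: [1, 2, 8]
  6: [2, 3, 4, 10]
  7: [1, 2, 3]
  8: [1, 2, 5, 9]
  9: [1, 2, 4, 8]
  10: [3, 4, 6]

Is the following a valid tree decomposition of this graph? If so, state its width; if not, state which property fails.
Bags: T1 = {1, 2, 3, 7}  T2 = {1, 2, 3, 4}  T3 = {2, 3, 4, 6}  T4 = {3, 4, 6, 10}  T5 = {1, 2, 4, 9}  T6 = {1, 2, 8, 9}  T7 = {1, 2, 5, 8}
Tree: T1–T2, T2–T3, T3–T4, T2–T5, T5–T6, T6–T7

Checking the three conditions: (i) the bags cover all of {1, 2, 3, 4, 5, 6, 7, 8, 9, 10}; (ii) for each edge, some bag contains both endpoints; (iii) the bags containing any fixed vertex form a subtree. All hold, so the decomposition is valid with width 4 − 1 = 3.

Yes; width 3.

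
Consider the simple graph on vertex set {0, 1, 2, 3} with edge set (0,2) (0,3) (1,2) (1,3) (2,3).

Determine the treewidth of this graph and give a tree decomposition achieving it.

The largest bag has 3 vertices, giving width 2; this decomposition certifies tw(G) ≤ 2. Conversely, {0, 2, 3} is a clique of size 3, and the vertices of any clique must share a bag in every tree decomposition; so some bag has ≥ 3 vertices and tw(G) ≥ 2. Hence tw(G) = 2 exactly.

Treewidth 2.
One such decomposition:
Bags: B1 = {0, 2, 3}  B2 = {1, 2, 3}
Tree: B1–B2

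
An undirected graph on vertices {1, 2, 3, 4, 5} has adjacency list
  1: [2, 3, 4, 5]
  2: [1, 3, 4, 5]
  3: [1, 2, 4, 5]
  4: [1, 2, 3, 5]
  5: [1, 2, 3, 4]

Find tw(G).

4

A width-4 tree decomposition is:
Bags: B1 = {1, 2, 3, 4, 5}
Tree: (single bag)
A single bag containing all 5 vertices is trivially a valid decomposition of width 4. Conversely, {1, 2, 3, 4, 5} is a clique of size 5, and the vertices of any clique must share a bag in every tree decomposition; so some bag has ≥ 5 vertices and tw(G) ≥ 4. Combining the bounds, tw(G) = 4.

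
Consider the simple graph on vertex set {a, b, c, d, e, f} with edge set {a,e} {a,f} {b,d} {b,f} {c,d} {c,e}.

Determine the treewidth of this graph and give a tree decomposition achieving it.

Every bag has size at most 3, so the width is 3 − 1 = 2 and tw(G) ≤ 2. Since e–c–d–b–f–a–e is a cycle in G, G is not acyclic. Forests are exactly the graphs of treewidth ≤ 1, so tw(G) ≥ 2. The upper and lower bounds meet at 2, so that is the treewidth.

Treewidth 2.
Bags: B1 = {c, d, e}  B2 = {b, d, e}  B3 = {b, e, f}  B4 = {a, e, f}
Tree: B1–B2, B2–B3, B3–B4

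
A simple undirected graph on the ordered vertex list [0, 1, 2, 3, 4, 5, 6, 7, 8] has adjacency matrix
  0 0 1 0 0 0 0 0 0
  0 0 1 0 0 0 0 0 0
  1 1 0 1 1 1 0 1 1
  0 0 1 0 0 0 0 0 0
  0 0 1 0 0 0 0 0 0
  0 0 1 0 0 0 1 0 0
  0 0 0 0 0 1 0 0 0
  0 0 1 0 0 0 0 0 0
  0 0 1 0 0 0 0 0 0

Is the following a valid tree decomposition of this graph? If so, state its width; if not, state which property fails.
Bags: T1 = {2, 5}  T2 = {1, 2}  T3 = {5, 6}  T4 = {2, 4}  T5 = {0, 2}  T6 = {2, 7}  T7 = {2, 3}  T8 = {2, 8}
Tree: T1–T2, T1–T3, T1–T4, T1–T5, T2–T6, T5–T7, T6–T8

Yes; width 1.

Vertex coverage: the bags together contain {0, 1, 2, 3, 4, 5, 6, 7, 8}, the full vertex set. Edge coverage: each edge of G has both endpoints in at least one bag. Running intersection: for every vertex, the bags containing it form a connected subtree. All three properties hold, so this is a valid tree decomposition of width max|bag| − 1 = 1, and hence tw(G) ≤ 1.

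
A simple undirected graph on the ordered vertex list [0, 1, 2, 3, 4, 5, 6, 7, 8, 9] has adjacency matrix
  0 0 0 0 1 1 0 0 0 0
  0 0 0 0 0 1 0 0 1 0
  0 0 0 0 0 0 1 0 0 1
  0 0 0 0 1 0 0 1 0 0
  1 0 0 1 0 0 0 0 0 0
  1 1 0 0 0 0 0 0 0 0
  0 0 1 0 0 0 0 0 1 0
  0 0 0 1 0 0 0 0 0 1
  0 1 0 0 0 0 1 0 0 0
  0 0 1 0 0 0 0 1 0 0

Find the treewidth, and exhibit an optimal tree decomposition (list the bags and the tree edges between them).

Treewidth 2.
One optimal decomposition is:
Bags: B1 = {0, 4, 5}  B2 = {3, 4, 5}  B3 = {3, 5, 7}  B4 = {5, 7, 9}  B5 = {2, 5, 9}  B6 = {2, 5, 6}  B7 = {5, 6, 8}  B8 = {1, 5, 8}
Tree: B1–B2, B2–B3, B3–B4, B4–B5, B5–B6, B6–B7, B7–B8

Each bag holds 3 vertices, so the decomposition has width 2, which upper-bounds the treewidth. Since 5–0–4–3–7–9–2–6–8–1–5 is a cycle in G, G is not acyclic. Forests are exactly the graphs of treewidth ≤ 1, so tw(G) ≥ 2. The upper and lower bounds meet at 2, so that is the treewidth.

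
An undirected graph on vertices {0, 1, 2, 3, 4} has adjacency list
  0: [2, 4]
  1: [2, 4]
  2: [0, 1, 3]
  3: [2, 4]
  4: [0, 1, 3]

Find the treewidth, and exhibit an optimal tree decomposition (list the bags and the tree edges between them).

Treewidth 2.
One optimal decomposition is:
Bags: B1 = {1, 2, 4}  B2 = {0, 2, 4}  B3 = {2, 3, 4}
Tree: B1–B2, B2–B3

Every bag has size at most 3, so the width is 3 − 1 = 2 and tw(G) ≤ 2. Since 1–2–0–4–1 is a cycle in G, G is not acyclic. Forests are exactly the graphs of treewidth ≤ 1, so tw(G) ≥ 2. Combining the bounds, tw(G) = 2.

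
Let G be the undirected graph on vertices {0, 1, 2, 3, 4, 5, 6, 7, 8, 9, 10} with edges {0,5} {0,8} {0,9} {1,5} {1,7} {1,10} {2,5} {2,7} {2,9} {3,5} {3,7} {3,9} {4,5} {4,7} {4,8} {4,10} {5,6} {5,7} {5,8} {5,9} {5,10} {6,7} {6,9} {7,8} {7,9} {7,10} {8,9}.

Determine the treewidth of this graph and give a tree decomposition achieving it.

The largest bag has 4 vertices, giving width 3; this decomposition certifies tw(G) ≤ 3. On the other hand G contains the 4-clique {0, 5, 8, 9}. A clique must lie in a single bag of any decomposition, so no decomposition can have width below 3. Hence tw(G) = 3 exactly.

Treewidth 3.
One optimal decomposition is:
Bags: B1 = {4, 5, 7, 10}  B2 = {4, 5, 7, 8}  B3 = {5, 7, 8, 9}  B4 = {3, 5, 7, 9}  B5 = {1, 5, 7, 10}  B6 = {2, 5, 7, 9}  B7 = {5, 6, 7, 9}  B8 = {0, 5, 8, 9}
Tree: B1–B2, B2–B3, B3–B4, B1–B5, B3–B6, B6–B7, B3–B8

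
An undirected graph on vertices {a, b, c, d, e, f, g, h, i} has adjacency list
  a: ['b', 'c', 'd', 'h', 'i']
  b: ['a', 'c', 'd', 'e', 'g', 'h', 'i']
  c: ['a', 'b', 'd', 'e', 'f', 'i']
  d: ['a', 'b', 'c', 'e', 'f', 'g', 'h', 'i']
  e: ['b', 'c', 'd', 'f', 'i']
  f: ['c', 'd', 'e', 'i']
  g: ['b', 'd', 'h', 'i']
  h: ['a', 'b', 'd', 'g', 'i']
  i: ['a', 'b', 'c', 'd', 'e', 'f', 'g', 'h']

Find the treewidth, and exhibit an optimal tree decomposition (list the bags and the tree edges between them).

Treewidth 4.
One such decomposition:
Bags: B1 = {a, b, d, h, i}  B2 = {a, b, c, d, i}  B3 = {b, c, d, e, i}  B4 = {c, d, e, f, i}  B5 = {b, d, g, h, i}
Tree: B1–B2, B2–B3, B3–B4, B1–B5

Each bag holds 5 vertices, so the decomposition has width 4, which upper-bounds the treewidth. Conversely, {c, d, e, f, i} is a clique of size 5, and the vertices of any clique must share a bag in every tree decomposition; so some bag has ≥ 5 vertices and tw(G) ≥ 4. Therefore the treewidth is 4.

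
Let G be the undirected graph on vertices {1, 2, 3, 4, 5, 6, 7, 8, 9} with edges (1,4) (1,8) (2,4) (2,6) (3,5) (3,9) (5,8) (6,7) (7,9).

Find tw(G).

2

A width-2 tree decomposition is:
Bags: B1 = {1, 4, 8}  B2 = {2, 4, 8}  B3 = {2, 6, 8}  B4 = {6, 7, 8}  B5 = {7, 8, 9}  B6 = {3, 8, 9}  B7 = {3, 5, 8}
Tree: B1–B2, B2–B3, B3–B4, B4–B5, B5–B6, B6–B7
The largest bag has 3 vertices, giving width 2; this decomposition certifies tw(G) ≤ 2. For the lower bound, G contains the cycle 8–1–4–2–6–7–9–3–5–8, so G is not a forest; only forests have treewidth ≤ 1, hence tw(G) ≥ 2. The upper and lower bounds meet at 2, so that is the treewidth.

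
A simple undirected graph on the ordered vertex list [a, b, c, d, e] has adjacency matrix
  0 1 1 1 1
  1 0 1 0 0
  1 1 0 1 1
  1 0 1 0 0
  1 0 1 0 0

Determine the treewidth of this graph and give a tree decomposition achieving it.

Every bag has size at most 3, so the width is 3 − 1 = 2 and tw(G) ≤ 2. For the lower bound, the 3 vertices {a, c, d} are pairwise adjacent, and any tree decomposition puts a clique entirely inside one bag — forcing width ≥ 2. Combining the bounds, tw(G) = 2.

Treewidth 2.
One optimal decomposition is:
Bags: B1 = {a, c, e}  B2 = {a, b, c}  B3 = {a, c, d}
Tree: B1–B2, B1–B3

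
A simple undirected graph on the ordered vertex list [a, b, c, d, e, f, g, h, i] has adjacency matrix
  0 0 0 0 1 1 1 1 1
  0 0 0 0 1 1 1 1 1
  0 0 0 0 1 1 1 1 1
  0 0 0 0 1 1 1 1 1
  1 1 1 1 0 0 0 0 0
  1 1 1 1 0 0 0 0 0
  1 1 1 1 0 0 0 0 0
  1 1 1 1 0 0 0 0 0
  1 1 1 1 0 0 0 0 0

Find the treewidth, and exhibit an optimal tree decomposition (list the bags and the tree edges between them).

Treewidth 4.
One such decomposition:
Bags: B1 = {a, b, c, d, h}  B2 = {a, b, c, d, i}  B3 = {a, b, c, d, f}  B4 = {a, b, c, d, e}  B5 = {a, b, c, d, g}
Tree: B1–B2, B2–B3, B3–B4, B4–B5

Every bag has size at most 5, so the width is 5 − 1 = 4 and tw(G) ≤ 4. For the lower bound: the 5 vertex sets {d,h}, {a,i}, {c,f}, {b}, {e} are disjoint, each induces a connected subgraph, and every pair is joined by at least one edge of G. Contracting each set to a single vertex therefore yields K_{5} as a minor, and since treewidth is minor-monotone, tw(G) ≥ tw(K_{5}) = 4. Hence tw(G) = 4 exactly.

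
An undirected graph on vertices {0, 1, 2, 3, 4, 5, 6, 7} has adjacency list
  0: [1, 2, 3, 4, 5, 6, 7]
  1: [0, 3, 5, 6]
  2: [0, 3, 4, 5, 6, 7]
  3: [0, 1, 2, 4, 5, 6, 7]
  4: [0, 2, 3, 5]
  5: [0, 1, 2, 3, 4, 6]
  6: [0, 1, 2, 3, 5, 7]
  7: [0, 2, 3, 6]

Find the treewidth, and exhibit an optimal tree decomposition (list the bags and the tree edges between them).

Each bag holds 5 vertices, so the decomposition has width 4, which upper-bounds the treewidth. For the lower bound, the 5 vertices {0, 1, 3, 5, 6} are pairwise adjacent, and any tree decomposition puts a clique entirely inside one bag — forcing width ≥ 4. Combining the bounds, tw(G) = 4.

Treewidth 4.
One optimal decomposition is:
Bags: B1 = {0, 2, 3, 5, 6}  B2 = {0, 2, 3, 6, 7}  B3 = {0, 2, 3, 4, 5}  B4 = {0, 1, 3, 5, 6}
Tree: B1–B2, B1–B3, B1–B4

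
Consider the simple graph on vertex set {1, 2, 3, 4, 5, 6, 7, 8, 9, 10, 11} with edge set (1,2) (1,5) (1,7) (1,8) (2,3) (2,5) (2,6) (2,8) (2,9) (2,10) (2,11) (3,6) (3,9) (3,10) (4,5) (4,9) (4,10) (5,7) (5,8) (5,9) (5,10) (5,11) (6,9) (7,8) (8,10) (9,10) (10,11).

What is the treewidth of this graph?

A width-3 tree decomposition is:
Bags: B1 = {2, 5, 9, 10}  B2 = {2, 3, 9, 10}  B3 = {2, 5, 10, 11}  B4 = {2, 5, 8, 10}  B5 = {4, 5, 9, 10}  B6 = {1, 2, 5, 8}  B7 = {2, 3, 6, 9}  B8 = {1, 5, 7, 8}
Tree: B1–B2, B1–B3, B3–B4, B1–B5, B4–B6, B2–B7, B6–B8
Each bag holds 4 vertices, so the decomposition has width 3, which upper-bounds the treewidth. On the other hand G contains the 4-clique {2, 3, 9, 10}. A clique must lie in a single bag of any decomposition, so no decomposition can have width below 3. Combining the bounds, tw(G) = 3.

3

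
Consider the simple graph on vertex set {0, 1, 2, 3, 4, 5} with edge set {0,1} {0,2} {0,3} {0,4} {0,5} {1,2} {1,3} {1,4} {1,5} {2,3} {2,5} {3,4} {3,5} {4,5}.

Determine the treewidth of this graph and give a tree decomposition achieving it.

Each bag holds 5 vertices, so the decomposition has width 4, which upper-bounds the treewidth. On the other hand G contains the 5-clique {0, 1, 2, 3, 5}. A clique must lie in a single bag of any decomposition, so no decomposition can have width below 4. The upper and lower bounds meet at 4, so that is the treewidth.

Treewidth 4.
One such decomposition:
Bags: B1 = {0, 1, 2, 3, 5}  B2 = {0, 1, 3, 4, 5}
Tree: B1–B2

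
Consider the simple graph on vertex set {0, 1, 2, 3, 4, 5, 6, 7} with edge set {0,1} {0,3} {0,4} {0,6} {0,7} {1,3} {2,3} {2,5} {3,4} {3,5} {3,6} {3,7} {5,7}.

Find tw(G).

2

A width-2 tree decomposition is:
Bags: B1 = {3, 5, 7}  B2 = {2, 3, 5}  B3 = {0, 3, 7}  B4 = {0, 3, 6}  B5 = {0, 3, 4}  B6 = {0, 1, 3}
Tree: B1–B2, B1–B3, B3–B4, B4–B5, B4–B6
The largest bag has 3 vertices, giving width 2; this decomposition certifies tw(G) ≤ 2. Conversely, {0, 1, 3} is a clique of size 3, and the vertices of any clique must share a bag in every tree decomposition; so some bag has ≥ 3 vertices and tw(G) ≥ 2. Hence tw(G) = 2 exactly.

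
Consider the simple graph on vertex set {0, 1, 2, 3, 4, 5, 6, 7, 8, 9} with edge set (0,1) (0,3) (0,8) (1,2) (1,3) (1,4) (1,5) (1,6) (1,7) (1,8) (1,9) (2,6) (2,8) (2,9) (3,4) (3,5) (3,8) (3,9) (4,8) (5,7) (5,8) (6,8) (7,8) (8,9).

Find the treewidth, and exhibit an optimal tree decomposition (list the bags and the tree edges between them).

Treewidth 3.
One such decomposition:
Bags: B1 = {1, 3, 8, 9}  B2 = {0, 1, 3, 8}  B3 = {1, 2, 8, 9}  B4 = {1, 3, 5, 8}  B5 = {1, 2, 6, 8}  B6 = {1, 5, 7, 8}  B7 = {1, 3, 4, 8}
Tree: B1–B2, B1–B3, B2–B4, B3–B5, B4–B6, B2–B7

The largest bag has 4 vertices, giving width 3; this decomposition certifies tw(G) ≤ 3. On the other hand G contains the 4-clique {1, 2, 8, 9}. A clique must lie in a single bag of any decomposition, so no decomposition can have width below 3. The upper and lower bounds meet at 3, so that is the treewidth.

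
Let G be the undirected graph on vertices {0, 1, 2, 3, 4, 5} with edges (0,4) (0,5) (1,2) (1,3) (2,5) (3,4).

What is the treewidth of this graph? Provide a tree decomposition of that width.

Treewidth 2.
Bags: B1 = {1, 2, 3}  B2 = {2, 3, 5}  B3 = {0, 3, 5}  B4 = {0, 3, 4}
Tree: B1–B2, B2–B3, B3–B4

The largest bag has 3 vertices, giving width 2; this decomposition certifies tw(G) ≤ 2. The edges 3–1–2–5–0–4–3 form a cycle, so G is not a tree and its treewidth is at least 2. Hence tw(G) = 2 exactly.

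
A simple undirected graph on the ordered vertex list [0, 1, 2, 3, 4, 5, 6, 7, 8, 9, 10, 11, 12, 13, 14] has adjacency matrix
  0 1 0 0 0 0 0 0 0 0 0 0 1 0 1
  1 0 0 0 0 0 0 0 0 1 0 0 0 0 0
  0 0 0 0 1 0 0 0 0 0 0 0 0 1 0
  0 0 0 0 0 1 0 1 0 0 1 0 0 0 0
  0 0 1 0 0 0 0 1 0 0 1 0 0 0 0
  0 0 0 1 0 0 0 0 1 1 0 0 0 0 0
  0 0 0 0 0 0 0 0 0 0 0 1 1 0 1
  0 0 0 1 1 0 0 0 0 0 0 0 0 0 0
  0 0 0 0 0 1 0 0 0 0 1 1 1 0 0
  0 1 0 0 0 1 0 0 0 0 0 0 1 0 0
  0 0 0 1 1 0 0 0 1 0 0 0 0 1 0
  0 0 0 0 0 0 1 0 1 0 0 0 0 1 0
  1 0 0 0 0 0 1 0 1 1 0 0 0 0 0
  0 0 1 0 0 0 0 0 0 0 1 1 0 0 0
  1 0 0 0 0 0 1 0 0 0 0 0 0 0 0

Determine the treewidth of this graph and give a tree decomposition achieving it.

Treewidth 3.
One such decomposition:
Bags: B1 = {2, 3, 4, 7}  B2 = {2, 3, 4, 10}  B3 = {2, 3, 10, 13}  B4 = {3, 5, 10, 13}  B5 = {5, 8, 10, 13}  B6 = {5, 8, 11, 13}  B7 = {5, 8, 9, 11}  B8 = {8, 9, 11, 12}  B9 = {6, 9, 11, 12}  B10 = {1, 6, 9, 12}  B11 = {0, 1, 6, 12}  B12 = {0, 1, 6, 14}
Tree: B1–B2, B2–B3, B3–B4, B4–B5, B5–B6, B6–B7, B7–B8, B8–B9, B9–B10, B10–B11, B11–B12

Every bag has size at most 4, so the width is 4 − 1 = 3 and tw(G) ≤ 3. For the lower bound: the 4 vertex sets {2,4,7}, {3}, {10}, {5,8,11,13} are disjoint, each induces a connected subgraph, and every pair is joined by at least one edge of G. Contracting each set to a single vertex therefore yields K_{4} as a minor, and since treewidth is minor-monotone, tw(G) ≥ tw(K_{4}) = 3. Combining the bounds, tw(G) = 3.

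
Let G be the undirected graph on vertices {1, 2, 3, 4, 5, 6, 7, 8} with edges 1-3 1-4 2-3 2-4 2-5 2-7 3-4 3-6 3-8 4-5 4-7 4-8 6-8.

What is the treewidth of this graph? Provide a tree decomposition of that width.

Treewidth 2.
One such decomposition:
Bags: B1 = {2, 4, 5}  B2 = {2, 3, 4}  B3 = {1, 3, 4}  B4 = {2, 4, 7}  B5 = {3, 4, 8}  B6 = {3, 6, 8}
Tree: B1–B2, B2–B3, B1–B4, B3–B5, B5–B6

Every bag has size at most 3, so the width is 3 − 1 = 2 and tw(G) ≤ 2. Conversely, {3, 4, 8} is a clique of size 3, and the vertices of any clique must share a bag in every tree decomposition; so some bag has ≥ 3 vertices and tw(G) ≥ 2. Hence tw(G) = 2 exactly.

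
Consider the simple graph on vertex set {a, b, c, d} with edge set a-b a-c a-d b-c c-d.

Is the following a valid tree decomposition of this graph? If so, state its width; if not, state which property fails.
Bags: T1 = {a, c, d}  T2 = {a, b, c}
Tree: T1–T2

Checking the three conditions: (i) the bags cover all of {a, b, c, d}; (ii) for each edge, some bag contains both endpoints; (iii) the bags containing any fixed vertex form a subtree. All hold, so the decomposition is valid with width 3 − 1 = 2.

Yes; width 2.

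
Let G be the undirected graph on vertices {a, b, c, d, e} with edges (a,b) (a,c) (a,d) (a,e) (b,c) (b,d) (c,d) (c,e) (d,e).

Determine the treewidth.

A width-3 tree decomposition is:
Bags: B1 = {a, b, c, d}  B2 = {a, c, d, e}
Tree: B1–B2
Each bag holds 4 vertices, so the decomposition has width 3, which upper-bounds the treewidth. For the lower bound, the 4 vertices {a, c, d, e} are pairwise adjacent, and any tree decomposition puts a clique entirely inside one bag — forcing width ≥ 3. Combining the bounds, tw(G) = 3.

3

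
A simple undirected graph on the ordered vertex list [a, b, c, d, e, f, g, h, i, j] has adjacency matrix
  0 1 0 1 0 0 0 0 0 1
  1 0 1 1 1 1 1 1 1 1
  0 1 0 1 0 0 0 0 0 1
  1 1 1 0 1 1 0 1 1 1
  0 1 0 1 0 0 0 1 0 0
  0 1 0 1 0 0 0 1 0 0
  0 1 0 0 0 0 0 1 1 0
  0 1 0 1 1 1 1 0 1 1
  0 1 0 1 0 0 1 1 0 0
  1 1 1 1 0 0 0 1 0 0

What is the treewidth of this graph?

A width-3 tree decomposition is:
Bags: B1 = {b, d, h, j}  B2 = {b, d, h, i}  B3 = {b, g, h, i}  B4 = {b, d, e, h}  B5 = {b, c, d, j}  B6 = {a, b, d, j}  B7 = {b, d, f, h}
Tree: B1–B2, B2–B3, B2–B4, B1–B5, B5–B6, B4–B7
Each bag holds 4 vertices, so the decomposition has width 3, which upper-bounds the treewidth. Conversely, {b, d, h, j} is a clique of size 4, and the vertices of any clique must share a bag in every tree decomposition; so some bag has ≥ 4 vertices and tw(G) ≥ 3. Therefore the treewidth is 3.

3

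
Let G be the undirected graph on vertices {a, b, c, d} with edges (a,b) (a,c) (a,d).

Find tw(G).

A width-1 tree decomposition is:
Bags: B1 = {a, b}  B2 = {a, d}  B3 = {a, c}
Tree: B1–B2, B1–B3
Every bag has size at most 2, so the width is 2 − 1 = 1 and tw(G) ≤ 1. Since G has at least one edge (e.g. a–b), it is not an edgeless graph, so tw(G) ≥ 1. Combining the bounds, tw(G) = 1.

1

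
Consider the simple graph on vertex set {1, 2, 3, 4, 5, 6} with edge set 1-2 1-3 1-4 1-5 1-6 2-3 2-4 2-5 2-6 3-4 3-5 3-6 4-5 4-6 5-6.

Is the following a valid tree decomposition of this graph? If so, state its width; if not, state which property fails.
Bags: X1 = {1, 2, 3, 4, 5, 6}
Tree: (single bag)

Checking the three conditions: (i) the bags cover all of {1, 2, 3, 4, 5, 6}; (ii) for each edge, some bag contains both endpoints; (iii) the bags containing any fixed vertex form a subtree. All hold, so the decomposition is valid with width 6 − 1 = 5.

Yes; width 5.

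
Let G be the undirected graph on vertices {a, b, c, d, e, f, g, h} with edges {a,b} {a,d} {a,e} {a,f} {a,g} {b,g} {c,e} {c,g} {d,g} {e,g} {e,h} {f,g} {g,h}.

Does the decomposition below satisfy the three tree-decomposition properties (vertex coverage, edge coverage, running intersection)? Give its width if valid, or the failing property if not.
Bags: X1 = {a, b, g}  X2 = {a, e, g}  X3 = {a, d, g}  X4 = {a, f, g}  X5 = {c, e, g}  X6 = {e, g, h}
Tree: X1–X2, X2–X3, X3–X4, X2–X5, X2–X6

Yes; width 2.

Checking the three conditions: (i) the bags cover all of {a, b, c, d, e, f, g, h}; (ii) for each edge, some bag contains both endpoints; (iii) the bags containing any fixed vertex form a subtree. All hold, so the decomposition is valid with width 3 − 1 = 2.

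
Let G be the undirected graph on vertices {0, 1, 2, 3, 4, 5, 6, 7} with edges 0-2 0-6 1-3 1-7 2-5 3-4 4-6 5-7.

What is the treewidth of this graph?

2

A width-2 tree decomposition is:
Bags: B1 = {0, 4, 6}  B2 = {0, 2, 4}  B3 = {2, 4, 5}  B4 = {4, 5, 7}  B5 = {1, 4, 7}  B6 = {1, 3, 4}
Tree: B1–B2, B2–B3, B3–B4, B4–B5, B5–B6
The largest bag has 3 vertices, giving width 2; this decomposition certifies tw(G) ≤ 2. The edges 4–6–0–2–5–7–1–3–4 form a cycle, so G is not a tree and its treewidth is at least 2. Therefore the treewidth is 2.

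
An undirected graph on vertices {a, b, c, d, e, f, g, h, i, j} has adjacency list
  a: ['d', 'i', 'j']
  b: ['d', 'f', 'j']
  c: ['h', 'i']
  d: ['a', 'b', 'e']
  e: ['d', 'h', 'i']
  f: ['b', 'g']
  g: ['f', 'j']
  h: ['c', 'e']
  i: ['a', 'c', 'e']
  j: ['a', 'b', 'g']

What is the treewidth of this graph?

A width-2 tree decomposition is:
Bags: B1 = {c, e, h}  B2 = {c, e, i}  B3 = {d, e, i}  B4 = {a, d, i}  B5 = {a, b, d}  B6 = {a, b, j}  B7 = {b, f, j}  B8 = {f, g, j}
Tree: B1–B2, B2–B3, B3–B4, B4–B5, B5–B6, B6–B7, B7–B8
Each bag holds 3 vertices, so the decomposition has width 2, which upper-bounds the treewidth. The edges h–c–i–e–h form a cycle, so G is not a tree and its treewidth is at least 2. Combining the bounds, tw(G) = 2.

2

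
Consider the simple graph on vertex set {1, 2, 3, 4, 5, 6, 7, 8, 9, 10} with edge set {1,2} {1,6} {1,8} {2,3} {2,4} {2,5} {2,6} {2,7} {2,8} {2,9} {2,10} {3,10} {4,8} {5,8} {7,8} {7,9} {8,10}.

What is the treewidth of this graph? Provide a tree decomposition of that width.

Every bag has size at most 3, so the width is 3 − 1 = 2 and tw(G) ≤ 2. On the other hand G contains the 3-clique {1, 2, 8}. A clique must lie in a single bag of any decomposition, so no decomposition can have width below 2. Therefore the treewidth is 2.

Treewidth 2.
One optimal decomposition is:
Bags: B1 = {1, 2, 8}  B2 = {2, 8, 10}  B3 = {2, 3, 10}  B4 = {2, 4, 8}  B5 = {2, 5, 8}  B6 = {2, 7, 8}  B7 = {2, 7, 9}  B8 = {1, 2, 6}
Tree: B1–B2, B2–B3, B2–B4, B1–B5, B5–B6, B6–B7, B1–B8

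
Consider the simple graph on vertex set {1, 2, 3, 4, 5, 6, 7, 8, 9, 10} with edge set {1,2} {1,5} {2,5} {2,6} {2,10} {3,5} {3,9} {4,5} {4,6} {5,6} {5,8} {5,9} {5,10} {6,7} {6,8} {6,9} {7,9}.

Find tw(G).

A width-2 tree decomposition is:
Bags: B1 = {2, 5, 6}  B2 = {4, 5, 6}  B3 = {2, 5, 10}  B4 = {1, 2, 5}  B5 = {5, 6, 8}  B6 = {5, 6, 9}  B7 = {6, 7, 9}  B8 = {3, 5, 9}
Tree: B1–B2, B1–B3, B3–B4, B1–B5, B5–B6, B6–B7, B6–B8
Every bag has size at most 3, so the width is 3 − 1 = 2 and tw(G) ≤ 2. Conversely, {1, 2, 5} is a clique of size 3, and the vertices of any clique must share a bag in every tree decomposition; so some bag has ≥ 3 vertices and tw(G) ≥ 2. Hence tw(G) = 2 exactly.

2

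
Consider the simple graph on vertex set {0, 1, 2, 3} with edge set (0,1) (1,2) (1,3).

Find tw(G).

A width-1 tree decomposition is:
Bags: B1 = {1, 3}  B2 = {1, 2}  B3 = {0, 1}
Tree: B1–B2, B1–B3
Every bag has size at most 2, so the width is 2 − 1 = 1 and tw(G) ≤ 1. G has an edge, so its treewidth is at least 1. Combining the bounds, tw(G) = 1.

1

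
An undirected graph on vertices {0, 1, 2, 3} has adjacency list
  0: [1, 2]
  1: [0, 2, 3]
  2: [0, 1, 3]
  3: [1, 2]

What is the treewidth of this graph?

A width-2 tree decomposition is:
Bags: B1 = {0, 1, 2}  B2 = {1, 2, 3}
Tree: B1–B2
Every bag has size at most 3, so the width is 3 − 1 = 2 and tw(G) ≤ 2. For the lower bound, the 3 vertices {0, 1, 2} are pairwise adjacent, and any tree decomposition puts a clique entirely inside one bag — forcing width ≥ 2. The upper and lower bounds meet at 2, so that is the treewidth.

2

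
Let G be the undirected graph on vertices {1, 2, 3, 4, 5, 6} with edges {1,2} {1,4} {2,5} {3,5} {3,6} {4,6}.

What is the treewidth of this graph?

A width-2 tree decomposition is:
Bags: B1 = {1, 2, 5}  B2 = {1, 3, 5}  B3 = {1, 3, 6}  B4 = {1, 4, 6}
Tree: B1–B2, B2–B3, B3–B4
Each bag holds 3 vertices, so the decomposition has width 2, which upper-bounds the treewidth. Since 1–2–5–3–6–4–1 is a cycle in G, G is not acyclic. Forests are exactly the graphs of treewidth ≤ 1, so tw(G) ≥ 2. The upper and lower bounds meet at 2, so that is the treewidth.

2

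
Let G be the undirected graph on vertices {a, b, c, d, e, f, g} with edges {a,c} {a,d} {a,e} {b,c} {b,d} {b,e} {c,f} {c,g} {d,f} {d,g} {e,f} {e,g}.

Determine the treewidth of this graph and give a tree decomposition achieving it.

The largest bag has 4 vertices, giving width 3; this decomposition certifies tw(G) ≤ 3. For the lower bound: the 4 vertex sets {c,f}, {a,e}, {d}, {g} are disjoint, each induces a connected subgraph, and every pair is joined by at least one edge of G. Contracting each set to a single vertex therefore yields K_{4} as a minor, and since treewidth is minor-monotone, tw(G) ≥ tw(K_{4}) = 3. Therefore the treewidth is 3.

Treewidth 3.
One such decomposition:
Bags: B1 = {c, d, e, f}  B2 = {a, c, d, e}  B3 = {c, d, e, g}  B4 = {b, c, d, e}
Tree: B1–B2, B2–B3, B3–B4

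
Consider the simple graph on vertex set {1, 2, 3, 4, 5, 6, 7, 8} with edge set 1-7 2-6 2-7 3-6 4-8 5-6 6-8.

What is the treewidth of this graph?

1

A width-1 tree decomposition is:
Bags: B1 = {6, 8}  B2 = {4, 8}  B3 = {2, 6}  B4 = {2, 7}  B5 = {5, 6}  B6 = {1, 7}  B7 = {3, 6}
Tree: B1–B2, B1–B3, B3–B4, B3–B5, B4–B6, B3–B7
Each bag holds 2 vertices, so the decomposition has width 1, which upper-bounds the treewidth. G has an edge, so its treewidth is at least 1. Hence tw(G) = 1 exactly.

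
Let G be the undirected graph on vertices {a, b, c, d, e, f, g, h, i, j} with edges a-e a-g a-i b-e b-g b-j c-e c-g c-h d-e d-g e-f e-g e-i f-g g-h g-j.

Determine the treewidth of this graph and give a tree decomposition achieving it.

Treewidth 2.
One optimal decomposition is:
Bags: B1 = {b, e, g}  B2 = {d, e, g}  B3 = {c, e, g}  B4 = {e, f, g}  B5 = {c, g, h}  B6 = {a, e, g}  B7 = {b, g, j}  B8 = {a, e, i}
Tree: B1–B2, B2–B3, B3–B4, B3–B5, B3–B6, B1–B7, B6–B8

Every bag has size at most 3, so the width is 3 − 1 = 2 and tw(G) ≤ 2. Conversely, {b, g, j} is a clique of size 3, and the vertices of any clique must share a bag in every tree decomposition; so some bag has ≥ 3 vertices and tw(G) ≥ 2. Therefore the treewidth is 2.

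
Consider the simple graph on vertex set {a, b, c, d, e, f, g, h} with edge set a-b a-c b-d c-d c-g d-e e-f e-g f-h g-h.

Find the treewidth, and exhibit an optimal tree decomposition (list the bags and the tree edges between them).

Each bag holds 3 vertices, so the decomposition has width 2, which upper-bounds the treewidth. Since a–b–d–c–a is a cycle in G, G is not acyclic. Forests are exactly the graphs of treewidth ≤ 1, so tw(G) ≥ 2. Therefore the treewidth is 2.

Treewidth 2.
One optimal decomposition is:
Bags: B1 = {a, b, c}  B2 = {b, c, d}  B3 = {c, d, g}  B4 = {d, e, g}  B5 = {e, g, h}  B6 = {e, f, h}
Tree: B1–B2, B2–B3, B3–B4, B4–B5, B5–B6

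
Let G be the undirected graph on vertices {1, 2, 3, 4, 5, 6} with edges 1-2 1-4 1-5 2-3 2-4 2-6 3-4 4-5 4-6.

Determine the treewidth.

A width-2 tree decomposition is:
Bags: B1 = {2, 3, 4}  B2 = {1, 2, 4}  B3 = {2, 4, 6}  B4 = {1, 4, 5}
Tree: B1–B2, B1–B3, B2–B4
Each bag holds 3 vertices, so the decomposition has width 2, which upper-bounds the treewidth. On the other hand G contains the 3-clique {1, 2, 4}. A clique must lie in a single bag of any decomposition, so no decomposition can have width below 2. Hence tw(G) = 2 exactly.

2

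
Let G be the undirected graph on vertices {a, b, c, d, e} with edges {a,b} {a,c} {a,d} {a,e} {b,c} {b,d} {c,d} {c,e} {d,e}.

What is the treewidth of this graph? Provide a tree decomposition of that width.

Treewidth 3.
One optimal decomposition is:
Bags: B1 = {a, b, c, d}  B2 = {a, c, d, e}
Tree: B1–B2

Every bag has size at most 4, so the width is 4 − 1 = 3 and tw(G) ≤ 3. Conversely, {a, c, d, e} is a clique of size 4, and the vertices of any clique must share a bag in every tree decomposition; so some bag has ≥ 4 vertices and tw(G) ≥ 3. The upper and lower bounds meet at 3, so that is the treewidth.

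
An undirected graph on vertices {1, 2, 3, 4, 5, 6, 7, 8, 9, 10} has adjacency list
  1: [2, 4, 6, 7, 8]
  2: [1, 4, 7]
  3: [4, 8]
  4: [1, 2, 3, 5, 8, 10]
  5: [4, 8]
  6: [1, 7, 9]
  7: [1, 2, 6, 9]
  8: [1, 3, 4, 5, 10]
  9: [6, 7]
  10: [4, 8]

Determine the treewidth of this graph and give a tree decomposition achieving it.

Treewidth 2.
One such decomposition:
Bags: B1 = {1, 2, 4}  B2 = {1, 2, 7}  B3 = {1, 4, 8}  B4 = {1, 6, 7}  B5 = {3, 4, 8}  B6 = {6, 7, 9}  B7 = {4, 8, 10}  B8 = {4, 5, 8}
Tree: B1–B2, B1–B3, B2–B4, B3–B5, B4–B6, B5–B7, B3–B8

The largest bag has 3 vertices, giving width 2; this decomposition certifies tw(G) ≤ 2. For the lower bound, the 3 vertices {6, 7, 9} are pairwise adjacent, and any tree decomposition puts a clique entirely inside one bag — forcing width ≥ 2. Hence tw(G) = 2 exactly.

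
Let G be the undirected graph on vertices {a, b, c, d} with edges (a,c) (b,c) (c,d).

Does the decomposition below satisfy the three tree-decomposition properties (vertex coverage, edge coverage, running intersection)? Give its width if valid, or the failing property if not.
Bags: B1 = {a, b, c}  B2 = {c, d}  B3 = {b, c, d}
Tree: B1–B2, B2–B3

No — bags containing vertex b are not connected in the tree.

A tree decomposition must satisfy three properties: every vertex lies in some bag; for every edge, both endpoints lie together in some bag; and for every vertex, the bags containing it form a connected subtree. Here bags containing vertex b are not connected in the tree, so the decomposition is invalid.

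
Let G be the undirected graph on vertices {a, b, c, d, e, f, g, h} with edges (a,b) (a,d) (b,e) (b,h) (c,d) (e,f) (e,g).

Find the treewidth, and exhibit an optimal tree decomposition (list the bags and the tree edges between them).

Treewidth 1.
Bags: B1 = {b, e}  B2 = {a, b}  B3 = {e, g}  B4 = {a, d}  B5 = {b, h}  B6 = {c, d}  B7 = {e, f}
Tree: B1–B2, B1–B3, B2–B4, B2–B5, B4–B6, B1–B7

Each bag holds 2 vertices, so the decomposition has width 1, which upper-bounds the treewidth. Since G has at least one edge (e.g. e–b), it is not an edgeless graph, so tw(G) ≥ 1. Therefore the treewidth is 1.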